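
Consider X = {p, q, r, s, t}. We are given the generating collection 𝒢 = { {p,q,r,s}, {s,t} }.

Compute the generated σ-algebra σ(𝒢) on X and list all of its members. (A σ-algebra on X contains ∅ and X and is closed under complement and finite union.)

Initial family (4 sets): { {}, {s,t}, {p,q,r,s}, X }.
Round 1. New:
  {t}  = {p,q,r,s}ᶜ
  {p,q,r}  = {s,t}ᶜ
  — 6 sets.
Round 2: 1 new —
  {p,q,r,t}  = {p,q,r} ∪ {t}
  — 7 sets.
Round 3: +1 →
  {s}  = {p,q,r,t}ᶜ
  — 8 sets.
After Round 4 the family is unchanged; done.

Therefore σ(𝒢) = { {}, {s}, {t}, {s,t}, {p,q,r}, {p,q,r,s}, {p,q,r,t}, X } (|σ(𝒢)| = 8).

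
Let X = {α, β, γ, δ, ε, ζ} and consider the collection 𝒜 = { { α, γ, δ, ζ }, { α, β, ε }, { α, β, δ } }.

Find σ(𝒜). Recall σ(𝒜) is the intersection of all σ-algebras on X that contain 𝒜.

σ(𝒜) = { ∅, { α }, { β }, { δ }, { ε }, { α, β }, { α, δ }, { α, ε }, { β, δ }, { β, ε }, { γ, ζ }, { δ, ε }, { α, β, δ }, { α, β, ε }, { α, γ, ζ }, { α, δ, ε }, { β, γ, ζ }, { β, δ, ε }, { γ, δ, ζ }, { γ, ε, ζ }, { α, β, γ, ζ }, { α, β, δ, ε }, { α, γ, δ, ζ }, { α, γ, ε, ζ }, { β, γ, δ, ζ }, { β, γ, ε, ζ }, { γ, δ, ε, ζ }, { α, β, γ, δ, ζ }, { α, β, γ, ε, ζ }, { α, γ, δ, ε, ζ }, { β, γ, δ, ε, ζ }, X }

Trace:
Initial family (5 sets): { ∅, { α, β, δ }, { α, β, ε }, { α, γ, δ, ζ }, X }.
Pass 1: 5 new —
  { β, ε }  = ᶜ of { α, γ, δ, ζ }
  { γ, δ, ζ }  = ᶜ of { α, β, ε }
  { γ, ε, ζ }  = ᶜ of { α, β, δ }
  { α, β, δ, ε }  = { α, β, ε } ∪ { α, β, δ }
  { α, β, γ, δ, ζ }  = { α, γ, δ, ζ } ∪ { α, β, δ }
  (now 10)
Pass 2: +7 →
  { ε }  = ᶜ of { α, β, γ, δ, ζ }
  { γ, ζ }  = ᶜ of { α, β, δ, ε }
  { β, γ, ε, ζ }  = { β, ε } ∪ { γ, ε, ζ }
  { γ, δ, ε, ζ }  = { γ, ε, ζ } ∪ { γ, δ, ζ }
  { α, β, γ, ε, ζ }  = { α, β, ε } ∪ { γ, ε, ζ }
  { α, γ, δ, ε, ζ }  = { γ, ε, ζ } ∪ { α, γ, δ, ζ }
  { β, γ, δ, ε, ζ }  = { β, ε } ∪ { γ, δ, ζ }
  (now 17)
Pass 3: 5 new —
  { α }  = ᶜ of { β, γ, δ, ε, ζ }
  { β }  = ᶜ of { α, γ, δ, ε, ζ }
  { δ }  = ᶜ of { α, β, γ, ε, ζ }
  { α, β }  = ᶜ of { γ, δ, ε, ζ }
  { α, δ }  = ᶜ of { β, γ, ε, ζ }
  (now 22)
Pass 4 (10 new):
  { α, ε }  = { α } ∪ { ε }
  { β, δ }  = { β } ∪ { δ }
  { δ, ε }  = { ε } ∪ { δ }
  { α, γ, ζ }  = { α } ∪ { γ, ζ }
  { α, δ, ε }  = { ε } ∪ { α, δ }
  { β, γ, ζ }  = { β } ∪ { γ, ζ }
  { β, δ, ε }  = { β, ε } ∪ { δ }
  { α, β, γ, ζ }  = { α, β } ∪ { γ, ζ }
  { α, γ, ε, ζ }  = { α } ∪ { γ, ε, ζ }
  { β, γ, δ, ζ }  = { β } ∪ { γ, δ, ζ }
  (now 32)
After Pass 5 the family is unchanged; done.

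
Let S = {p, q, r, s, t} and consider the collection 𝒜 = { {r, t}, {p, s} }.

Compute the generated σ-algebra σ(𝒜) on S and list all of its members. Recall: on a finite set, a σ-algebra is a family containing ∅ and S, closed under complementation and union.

Begin from { {}, {p, s}, {r, t}, S } (that is, 𝒜 plus ∅ and S).
Step 1. New:
  {p, q, s}  = {r, t}ᶜ
  {q, r, t}  = {p, s}ᶜ
  {p, r, s, t}  = {r, t} ∪ {p, s}
  — 7 sets.
Step 2. New:
  {q}  = {p, r, s, t}ᶜ
  — 8 sets.
Step 3: closed — nothing new.

|σ(𝒜)| = 8.  σ(𝒜) = { {}, {q}, {p, s}, {r, t}, {p, q, s}, {q, r, t}, {p, r, s, t}, S }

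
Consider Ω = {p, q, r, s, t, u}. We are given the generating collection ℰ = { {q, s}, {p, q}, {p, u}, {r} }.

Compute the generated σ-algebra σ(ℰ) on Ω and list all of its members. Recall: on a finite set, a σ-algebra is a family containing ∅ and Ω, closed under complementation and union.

σ(ℰ) = { ∅, {p}, {q}, {r}, {s}, {t}, {u}, {p, q}, {p, r}, {p, s}, {p, t}, {p, u}, {q, r}, {q, s}, {q, t}, {q, u}, {r, s}, {r, t}, {r, u}, {s, t}, {s, u}, {t, u}, {p, q, r}, {p, q, s}, {p, q, t}, {p, q, u}, {p, r, s}, {p, r, t}, {p, r, u}, {p, s, t}, {p, s, u}, {p, t, u}, {q, r, s}, {q, r, t}, {q, r, u}, {q, s, t}, {q, s, u}, {q, t, u}, {r, s, t}, {r, s, u}, {r, t, u}, {s, t, u}, {p, q, r, s}, {p, q, r, t}, {p, q, r, u}, {p, q, s, t}, {p, q, s, u}, {p, q, t, u}, {p, r, s, t}, {p, r, s, u}, {p, r, t, u}, {p, s, t, u}, {q, r, s, t}, {q, r, s, u}, {q, r, t, u}, {q, s, t, u}, {r, s, t, u}, {p, q, r, s, t}, {p, q, r, s, u}, {p, q, r, t, u}, {p, q, s, t, u}, {p, r, s, t, u}, {q, r, s, t, u}, Ω }

Trace:
Seed the family with ℰ together with ∅ and Ω: { ∅, {r}, {p, q}, {p, u}, {q, s}, Ω }.
Round 1 (10 new):
  {p, q, r}  = {r} ∪ {p, q}
  {p, q, s}  = {p, q} ∪ {q, s}
  {p, q, u}  = {p, q} ∪ {p, u}
  {p, r, u}  = {r} ∪ {p, u}
  {q, r, s}  = {r} ∪ {q, s}
  {p, q, s, u}  = {p, u} ∪ {q, s}
  {p, r, t, u}  = {q, s}ᶜ
  {q, r, s, t}  = {p, u}ᶜ
  {r, s, t, u}  = {p, q}ᶜ
  {p, q, s, t, u}  = {r}ᶜ
  — 16 sets.
Round 2: 13 new —
  {r, t}  = {p, q, s, u}ᶜ
  {p, t, u}  = {q, r, s}ᶜ
  {q, s, t}  = {p, r, u}ᶜ
  {r, s, t}  = {p, q, u}ᶜ
  {r, t, u}  = {p, q, s}ᶜ
  {s, t, u}  = {p, q, r}ᶜ
  {p, q, r, s}  = {p, q, r} ∪ {q, r, s}
  {p, q, r, u}  = {p, q, r} ∪ {p, r, u}
  {p, q, r, s, t}  = {p, q, r} ∪ {q, r, s, t}
  {p, q, r, s, u}  = {p, q, r} ∪ {p, q, s, u}
  {p, q, r, t, u}  = {p, r, t, u} ∪ {p, q, r}
  {p, r, s, t, u}  = {p, r, t, u} ∪ {r, s, t, u}
  {q, r, s, t, u}  = {q, r, s} ∪ {r, s, t, u}
  — 29 sets.
Round 3: 12 new —
  {p}  = {q, r, s, t, u}ᶜ
  {q}  = {p, r, s, t, u}ᶜ
  {s}  = {p, q, r, t, u}ᶜ
  {t}  = {p, q, r, s, u}ᶜ
  {u}  = {p, q, r, s, t}ᶜ
  {s, t}  = {p, q, r, u}ᶜ
  {t, u}  = {p, q, r, s}ᶜ
  {p, q, r, t}  = {p, q, r} ∪ {r, t}
  {p, q, s, t}  = {p, q} ∪ {q, s, t}
  {p, q, t, u}  = {p, q} ∪ {p, t, u}
  {p, s, t, u}  = {p, u} ∪ {s, t, u}
  {q, s, t, u}  = {s, t, u} ∪ {q, s}
  — 41 sets.
Round 4: +20 →
  {p, r}  = {q, s, t, u}ᶜ
  {p, s}  = {s} ∪ {p}
  {p, t}  = {p} ∪ {t}
  {q, r}  = {p, s, t, u}ᶜ
  {q, t}  = {q} ∪ {t}
  {q, u}  = {q} ∪ {u}
  {r, s}  = {p, q, t, u}ᶜ
  {r, u}  = {p, q, s, t}ᶜ
  {s, u}  = {p, q, r, t}ᶜ
  {p, q, t}  = {p, q} ∪ {t}
  {p, r, t}  = {r, t} ∪ {p}
  {p, s, t}  = {s, t} ∪ {p}
  {p, s, u}  = {p, u} ∪ {s}
  {q, r, t}  = {q} ∪ {r, t}
  {q, s, u}  = {q, s} ∪ {u}
  {q, t, u}  = {q} ∪ {t, u}
  {p, r, s, t}  = {p} ∪ {r, s, t}
  {p, r, s, u}  = {p, r, u} ∪ {s}
  {q, r, s, u}  = {q, r, s} ∪ {u}
  {q, r, t, u}  = {q} ∪ {r, t, u}
  — 61 sets.
Round 5: +3 →
  {p, r, s}  = {q, t, u}ᶜ
  {q, r, u}  = {p, s, t}ᶜ
  {r, s, u}  = {p, q, t}ᶜ
  — 64 sets.
Round 6: no new sets; the family is a σ-algebra.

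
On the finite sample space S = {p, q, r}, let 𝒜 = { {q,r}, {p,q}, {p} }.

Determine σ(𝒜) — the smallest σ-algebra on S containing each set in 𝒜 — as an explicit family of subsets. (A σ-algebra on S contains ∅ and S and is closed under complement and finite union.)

Initial family (5 sets): { {}, {p}, {p,q}, {q,r}, S }.
Step 1: 1 new —
  {r}  = complement {p,q}
  — 6 sets.
Step 2 adds 1:
  {p,r}  = {r} ∪ {p}
  — 7 sets.
Step 3 adds 1:
  {q}  = complement {p,r}
  — 8 sets.
Step 4 adds nothing — fixpoint reached.

Therefore σ(𝒜) = { {}, {p}, {q}, {r}, {p,q}, {p,r}, {q,r}, S } (|σ(𝒜)| = 8).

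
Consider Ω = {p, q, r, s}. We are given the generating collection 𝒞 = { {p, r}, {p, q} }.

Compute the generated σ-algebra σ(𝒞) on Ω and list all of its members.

Begin from { ∅, {p, q}, {p, r}, Ω } (that is, 𝒞 plus ∅ and Ω).
Pass 1: 3 new —
  {q, s}  = {p, r}ᶜ
  {r, s}  = {p, q}ᶜ
  {p, q, r}  = {p, q} ∪ {p, r}
  — 7 sets.
Pass 2: 4 new —
  {s}  = {p, q, r}ᶜ
  {p, q, s}  = {p, q} ∪ {q, s}
  {p, r, s}  = {r, s} ∪ {p, r}
  {q, r, s}  = {r, s} ∪ {q, s}
  — 11 sets.
Pass 3: +3 →
  {p}  = {q, r, s}ᶜ
  {q}  = {p, r, s}ᶜ
  {r}  = {p, q, s}ᶜ
  — 14 sets.
Pass 4: +2 →
  {p, s}  = {s} ∪ {p}
  {q, r}  = {r} ∪ {q}
  — 16 sets.
After Pass 5 the family is unchanged; done.

|σ(𝒞)| = 16.  σ(𝒞) = { ∅, {p}, {q}, {r}, {s}, {p, q}, {p, r}, {p, s}, {q, r}, {q, s}, {r, s}, {p, q, r}, {p, q, s}, {p, r, s}, {q, r, s}, Ω }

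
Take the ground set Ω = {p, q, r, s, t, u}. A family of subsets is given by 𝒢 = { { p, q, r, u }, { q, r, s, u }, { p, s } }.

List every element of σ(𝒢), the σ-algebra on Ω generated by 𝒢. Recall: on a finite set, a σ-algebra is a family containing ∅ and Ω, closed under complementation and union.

σ(𝒢) (16 sets): { {}, { p }, { s }, { t }, { p, s }, { p, t }, { s, t }, { p, s, t }, { q, r, u }, { p, q, r, u }, { q, r, s, u }, { q, r, t, u }, { p, q, r, s, u }, { p, q, r, t, u }, { q, r, s, t, u }, Ω }

Derivation:
Initial family (5 sets): { {}, { p, s }, { p, q, r, u }, { q, r, s, u }, Ω }.
Round 1 (4 new):
  { p, t }  = { q, r, s, u }ᶜ
  { s, t }  = { p, q, r, u }ᶜ
  { q, r, t, u }  = { p, s }ᶜ
  { p, q, r, s, u }  = { p, s } ∪ { q, r, s, u }
  [9 total]
Round 2 adds 4:
  { t }  = { p, q, r, s, u }ᶜ
  { p, s, t }  = { s, t } ∪ { p, s }
  { p, q, r, t, u }  = { p, q, r, u } ∪ { p, t }
  { q, r, s, t, u }  = { s, t } ∪ { q, r, s, u }
  [13 total]
Round 3 (3 new):
  { p }  = { q, r, s, t, u }ᶜ
  { s }  = { p, q, r, t, u }ᶜ
  { q, r, u }  = { p, s, t }ᶜ
  [16 total]
Round 4: stable.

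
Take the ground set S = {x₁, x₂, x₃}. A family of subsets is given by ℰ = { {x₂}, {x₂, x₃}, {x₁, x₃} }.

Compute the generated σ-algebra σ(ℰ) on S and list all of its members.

Initial family (5 sets): { {}, {x₂}, {x₁, x₃}, {x₂, x₃}, S }.
Iteration 1: +1 →
  {x₁}  = complement {x₂, x₃}
  |family| = 6
Iteration 2: 1 new —
  {x₁, x₂}  = {x₂} ∪ {x₁}
  |family| = 7
Iteration 3: 1 new —
  {x₃}  = complement {x₁, x₂}
  |family| = 8
Iteration 4 adds nothing — fixpoint reached.

Therefore σ(ℰ) = { {}, {x₁}, {x₂}, {x₃}, {x₁, x₂}, {x₁, x₃}, {x₂, x₃}, S } (|σ(ℰ)| = 8).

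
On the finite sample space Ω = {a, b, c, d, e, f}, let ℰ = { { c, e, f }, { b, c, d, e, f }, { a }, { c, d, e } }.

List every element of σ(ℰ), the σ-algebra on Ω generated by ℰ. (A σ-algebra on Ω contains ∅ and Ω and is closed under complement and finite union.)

Start: ℰ ∪ {∅, Ω} = { {  }, { a }, { c, d, e }, { c, e, f }, { b, c, d, e, f }, Ω }.
Round 1: +5 →
  { a, b, d }  = ᶜ of { c, e, f }
  { a, b, f }  = ᶜ of { c, d, e }
  { a, c, d, e }  = { c, d, e } ∪ { a }
  { a, c, e, f }  = { c, e, f } ∪ { a }
  { c, d, e, f }  = { c, d, e } ∪ { c, e, f }
  (now 11)
Round 2. New:
  { a, b }  = ᶜ of { c, d, e, f }
  { b, d }  = ᶜ of { a, c, e, f }
  { b, f }  = ᶜ of { a, c, d, e }
  { a, b, d, f }  = { a, b, d } ∪ { a, b, f }
  { a, b, c, d, e }  = { c, d, e } ∪ { a, b, d }
  { a, b, c, e, f }  = { a, c, e, f } ∪ { a, b, f }
  { a, c, d, e, f }  = { a, c, e, f } ∪ { c, d, e }
  (now 18)
Round 3 (7 new):
  { b }  = ᶜ of { a, c, d, e, f }
  { d }  = ᶜ of { a, b, c, e, f }
  { f }  = ᶜ of { a, b, c, d, e }
  { c, e }  = ᶜ of { a, b, d, f }
  { b, d, f }  = { b, f } ∪ { b, d }
  { b, c, d, e }  = { c, d, e } ∪ { b, d }
  { b, c, e, f }  = { c, e, f } ∪ { b, f }
  (now 25)
Round 4. New:
  { a, d }  = ᶜ of { b, c, e, f }
  { a, f }  = ᶜ of { b, c, d, e }
  { d, f }  = { f } ∪ { d }
  { a, c, e }  = ᶜ of { b, d, f }
  { b, c, e }  = { b } ∪ { c, e }
  { a, b, c, e }  = { a, b } ∪ { c, e }
  (now 31)
Round 5: 1 new —
  { a, d, f }  = ᶜ of { b, c, e }
  (now 32)
Round 6: already closed under ᶜ and ∪.

Therefore σ(ℰ) = { {  }, { a }, { b }, { d }, { f }, { a, b }, { a, d }, { a, f }, { b, d }, { b, f }, { c, e }, { d, f }, { a, b, d }, { a, b, f }, { a, c, e }, { a, d, f }, { b, c, e }, { b, d, f }, { c, d, e }, { c, e, f }, { a, b, c, e }, { a, b, d, f }, { a, c, d, e }, { a, c, e, f }, { b, c, d, e }, { b, c, e, f }, { c, d, e, f }, { a, b, c, d, e }, { a, b, c, e, f }, { a, c, d, e, f }, { b, c, d, e, f }, Ω } (|σ(ℰ)| = 32).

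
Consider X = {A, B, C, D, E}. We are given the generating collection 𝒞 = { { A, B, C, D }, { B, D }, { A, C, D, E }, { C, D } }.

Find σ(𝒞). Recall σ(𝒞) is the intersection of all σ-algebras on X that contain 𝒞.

Initial family (6 sets): { ∅, { B, D }, { C, D }, { A, B, C, D }, { A, C, D, E }, X }.
Iteration 1. New:
  { B }  = { A, C, D, E }ᶜ
  { E }  = { A, B, C, D }ᶜ
  { A, B, E }  = { C, D }ᶜ
  { A, C, E }  = { B, D }ᶜ
  { B, C, D }  = { C, D } ∪ { B, D }
  [11 total]
Iteration 2. New:
  { A, E }  = { B, C, D }ᶜ
  { B, E }  = { B } ∪ { E }
  { B, D, E }  = { E } ∪ { B, D }
  { C, D, E }  = { C, D } ∪ { E }
  { A, B, C, E }  = { A, C, E } ∪ { B }
  { A, B, D, E }  = { A, B, E } ∪ { B, D }
  { B, C, D, E }  = { B, C, D } ∪ { E }
  [18 total]
Iteration 3: 6 new —
  { A }  = { B, C, D, E }ᶜ
  { C }  = { A, B, D, E }ᶜ
  { D }  = { A, B, C, E }ᶜ
  { A, B }  = { C, D, E }ᶜ
  { A, C }  = { B, D, E }ᶜ
  { A, C, D }  = { B, E }ᶜ
  [24 total]
Iteration 4. New:
  { A, D }  = { D } ∪ { A }
  { B, C }  = { B } ∪ { C }
  { C, E }  = { E } ∪ { C }
  { D, E }  = { E } ∪ { D }
  { A, B, C }  = { A, B } ∪ { C }
  { A, B, D }  = { A, B } ∪ { D }
  { A, D, E }  = { A, E } ∪ { D }
  { B, C, E }  = { B, E } ∪ { C }
  [32 total]
After Iteration 5 the family is unchanged; done.

|σ(𝒞)| = 32.  σ(𝒞) = { ∅, { A }, { B }, { C }, { D }, { E }, { A, B }, { A, C }, { A, D }, { A, E }, { B, C }, { B, D }, { B, E }, { C, D }, { C, E }, { D, E }, { A, B, C }, { A, B, D }, { A, B, E }, { A, C, D }, { A, C, E }, { A, D, E }, { B, C, D }, { B, C, E }, { B, D, E }, { C, D, E }, { A, B, C, D }, { A, B, C, E }, { A, B, D, E }, { A, C, D, E }, { B, C, D, E }, X }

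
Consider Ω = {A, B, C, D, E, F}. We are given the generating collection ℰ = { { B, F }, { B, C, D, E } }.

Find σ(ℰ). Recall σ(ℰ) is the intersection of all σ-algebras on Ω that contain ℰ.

Answer: σ(ℰ) = { {}, { A }, { B }, { F }, { A, B }, { A, F }, { B, F }, { A, B, F }, { C, D, E }, { A, C, D, E }, { B, C, D, E }, { C, D, E, F }, { A, B, C, D, E }, { A, C, D, E, F }, { B, C, D, E, F }, Ω }

Check:
Start: ℰ ∪ {∅, Ω} = { {}, { B, F }, { B, C, D, E }, Ω }.
Pass 1 adds 3:
  { A, F }  = Ω∖{ B, C, D, E }
  { A, C, D, E }  = Ω∖{ B, F }
  { B, C, D, E, F }  = { B, F } ∪ { B, C, D, E }
  — 7 sets.
Pass 2 adds 4:
  { A }  = Ω∖{ B, C, D, E, F }
  { A, B, F }  = { A, F } ∪ { B, F }
  { A, B, C, D, E }  = { A, C, D, E } ∪ { B, C, D, E }
  { A, C, D, E, F }  = { A, C, D, E } ∪ { A, F }
  — 11 sets.
Pass 3 (3 new):
  { B }  = Ω∖{ A, C, D, E, F }
  { F }  = Ω∖{ A, B, C, D, E }
  { C, D, E }  = Ω∖{ A, B, F }
  — 14 sets.
Pass 4: +2 →
  { A, B }  = { B } ∪ { A }
  { C, D, E, F }  = { C, D, E } ∪ { F }
  — 16 sets.
Pass 5: no new sets; the family is a σ-algebra.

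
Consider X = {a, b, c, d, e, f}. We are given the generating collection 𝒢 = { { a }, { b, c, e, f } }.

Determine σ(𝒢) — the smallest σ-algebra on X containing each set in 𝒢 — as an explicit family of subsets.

Start: 𝒢 ∪ {∅, X} = { {}, { a }, { b, c, e, f }, X }.
Iteration 1. New:
  { a, d }  = X∖{ b, c, e, f }
  { a, b, c, e, f }  = { b, c, e, f } ∪ { a }
  { b, c, d, e, f }  = X∖{ a }
Iteration 2. New:
  { d }  = X∖{ a, b, c, e, f }
Iteration 3: stable.

|σ(𝒢)| = 8.  σ(𝒢) = { {}, { a }, { d }, { a, d }, { b, c, e, f }, { a, b, c, e, f }, { b, c, d, e, f }, X }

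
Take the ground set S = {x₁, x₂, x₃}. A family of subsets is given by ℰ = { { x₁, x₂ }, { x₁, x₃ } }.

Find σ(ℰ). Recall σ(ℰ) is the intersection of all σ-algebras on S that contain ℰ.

σ(ℰ) (8 sets): { {}, { x₁ }, { x₂ }, { x₃ }, { x₁, x₂ }, { x₁, x₃ }, { x₂, x₃ }, S }

Derivation:
Begin from { {}, { x₁, x₂ }, { x₁, x₃ }, S } (that is, ℰ plus ∅ and S).
Iteration 1: 2 new —
  { x₂ }  = ᶜ of { x₁, x₃ }
  { x₃ }  = ᶜ of { x₁, x₂ }
  [6 total]
Iteration 2 (1 new):
  { x₂, x₃ }  = { x₃ } ∪ { x₂ }
  [7 total]
Iteration 3. New:
  { x₁ }  = ᶜ of { x₂, x₃ }
  [8 total]
Iteration 4: already closed under ᶜ and ∪.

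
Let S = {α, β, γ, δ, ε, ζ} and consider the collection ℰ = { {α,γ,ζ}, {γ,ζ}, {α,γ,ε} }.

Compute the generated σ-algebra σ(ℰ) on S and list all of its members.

|σ(ℰ)| = 32.  σ(ℰ) = { ∅, {α}, {γ}, {ε}, {ζ}, {α,γ}, {α,ε}, {α,ζ}, {β,δ}, {γ,ε}, {γ,ζ}, {ε,ζ}, {α,β,δ}, {α,γ,ε}, {α,γ,ζ}, {α,ε,ζ}, {β,γ,δ}, {β,δ,ε}, {β,δ,ζ}, {γ,ε,ζ}, {α,β,γ,δ}, {α,β,δ,ε}, {α,β,δ,ζ}, {α,γ,ε,ζ}, {β,γ,δ,ε}, {β,γ,δ,ζ}, {β,δ,ε,ζ}, {α,β,γ,δ,ε}, {α,β,γ,δ,ζ}, {α,β,δ,ε,ζ}, {β,γ,δ,ε,ζ}, S }

Trace:
Initial family (5 sets): { ∅, {γ,ζ}, {α,γ,ε}, {α,γ,ζ}, S }.
Pass 1. New:
  {β,δ,ε}  = {α,γ,ζ}ᶜ
  {β,δ,ζ}  = {α,γ,ε}ᶜ
  {α,β,δ,ε}  = {γ,ζ}ᶜ
  {α,γ,ε,ζ}  = {α,γ,ζ} ∪ {α,γ,ε}
  — 9 sets.
Pass 2 (7 new):
  {β,δ}  = {α,γ,ε,ζ}ᶜ
  {β,γ,δ,ζ}  = {β,δ,ζ} ∪ {γ,ζ}
  {β,δ,ε,ζ}  = {β,δ,ζ} ∪ {β,δ,ε}
  {α,β,γ,δ,ε}  = {α,γ,ε} ∪ {α,β,δ,ε}
  {α,β,γ,δ,ζ}  = {β,δ,ζ} ∪ {α,γ,ζ}
  {α,β,δ,ε,ζ}  = {β,δ,ζ} ∪ {α,β,δ,ε}
  {β,γ,δ,ε,ζ}  = {γ,ζ} ∪ {β,δ,ε}
  — 16 sets.
Pass 3 adds 6:
  {α}  = {β,γ,δ,ε,ζ}ᶜ
  {γ}  = {α,β,δ,ε,ζ}ᶜ
  {ε}  = {α,β,γ,δ,ζ}ᶜ
  {ζ}  = {α,β,γ,δ,ε}ᶜ
  {α,γ}  = {β,δ,ε,ζ}ᶜ
  {α,ε}  = {β,γ,δ,ζ}ᶜ
  — 22 sets.
Pass 4: 10 new —
  {α,ζ}  = {ζ} ∪ {α}
  {γ,ε}  = {ε} ∪ {γ}
  {ε,ζ}  = {ζ} ∪ {ε}
  {α,β,δ}  = {β,δ} ∪ {α}
  {α,ε,ζ}  = {ζ} ∪ {α,ε}
  {β,γ,δ}  = {γ} ∪ {β,δ}
  {γ,ε,ζ}  = {ε} ∪ {γ,ζ}
  {α,β,γ,δ}  = {α,γ} ∪ {β,δ}
  {α,β,δ,ζ}  = {β,δ,ζ} ∪ {α}
  {β,γ,δ,ε}  = {γ} ∪ {β,δ,ε}
  — 32 sets.
Pass 5: stable.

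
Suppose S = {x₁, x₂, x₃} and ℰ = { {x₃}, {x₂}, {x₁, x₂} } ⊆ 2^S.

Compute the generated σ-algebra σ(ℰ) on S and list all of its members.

Start: ℰ ∪ {∅, S} = { {}, {x₂}, {x₃}, {x₁, x₂}, S }.
Round 1. New:
  {x₁, x₃}  = {x₂}ᶜ
  {x₂, x₃}  = {x₃} ∪ {x₂}
  (now 7)
Round 2: 1 new —
  {x₁}  = {x₂, x₃}ᶜ
  (now 8)
Round 3: already closed under ᶜ and ∪.

Hence σ(ℰ) has 8 members: { {}, {x₁}, {x₂}, {x₃}, {x₁, x₂}, {x₁, x₃}, {x₂, x₃}, S }.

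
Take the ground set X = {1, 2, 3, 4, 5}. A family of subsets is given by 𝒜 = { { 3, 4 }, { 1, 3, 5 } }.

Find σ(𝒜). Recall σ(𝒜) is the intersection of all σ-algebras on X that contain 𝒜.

σ(𝒜) (16 sets): { {  }, { 2 }, { 3 }, { 4 }, { 1, 5 }, { 2, 3 }, { 2, 4 }, { 3, 4 }, { 1, 2, 5 }, { 1, 3, 5 }, { 1, 4, 5 }, { 2, 3, 4 }, { 1, 2, 3, 5 }, { 1, 2, 4, 5 }, { 1, 3, 4, 5 }, X }

Working:
Initial family (4 sets): { {  }, { 3, 4 }, { 1, 3, 5 }, X }.
Round 1. New:
  { 2, 4 }  = ᶜ of { 1, 3, 5 }
  { 1, 2, 5 }  = ᶜ of { 3, 4 }
  { 1, 3, 4, 5 }  = { 1, 3, 5 } ∪ { 3, 4 }
  [7 total]
Round 2: +4 →
  { 2 }  = ᶜ of { 1, 3, 4, 5 }
  { 2, 3, 4 }  = { 3, 4 } ∪ { 2, 4 }
  { 1, 2, 3, 5 }  = { 1, 2, 5 } ∪ { 1, 3, 5 }
  { 1, 2, 4, 5 }  = { 1, 2, 5 } ∪ { 2, 4 }
  [11 total]
Round 3 adds 3:
  { 3 }  = ᶜ of { 1, 2, 4, 5 }
  { 4 }  = ᶜ of { 1, 2, 3, 5 }
  { 1, 5 }  = ᶜ of { 2, 3, 4 }
  [14 total]
Round 4. New:
  { 2, 3 }  = { 3 } ∪ { 2 }
  { 1, 4, 5 }  = { 1, 5 } ∪ { 4 }
  [16 total]
Round 5: stable.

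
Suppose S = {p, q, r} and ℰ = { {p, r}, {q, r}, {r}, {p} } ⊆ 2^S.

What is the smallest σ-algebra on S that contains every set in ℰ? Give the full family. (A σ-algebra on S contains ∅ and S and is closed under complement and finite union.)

Initial family (6 sets): { {}, {p}, {r}, {p, r}, {q, r}, S }.
Iteration 1 (2 new):
  {q}  = S∖{p, r}
  {p, q}  = S∖{r}
Iteration 2: closed — nothing new.

σ(ℰ) = { {}, {p}, {q}, {r}, {p, q}, {p, r}, {q, r}, S }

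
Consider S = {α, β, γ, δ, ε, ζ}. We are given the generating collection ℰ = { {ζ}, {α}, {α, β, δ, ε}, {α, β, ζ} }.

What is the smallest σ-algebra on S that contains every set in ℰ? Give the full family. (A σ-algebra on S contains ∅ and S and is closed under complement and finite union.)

Take S₀ = ℰ ∪ {∅, S} = { {}, {α}, {ζ}, {α, β, ζ}, {α, β, δ, ε}, S }.
Pass 1 (6 new):
  {α, ζ}  = {α} ∪ {ζ}
  {γ, ζ}  = S∖{α, β, δ, ε}
  {γ, δ, ε}  = S∖{α, β, ζ}
  {α, β, γ, δ, ε}  = S∖{ζ}
  {α, β, δ, ε, ζ}  = {α, β, ζ} ∪ {α, β, δ, ε}
  {β, γ, δ, ε, ζ}  = S∖{α}
Pass 2: 7 new —
  {γ}  = S∖{α, β, δ, ε, ζ}
  {α, γ, ζ}  = {α, ζ} ∪ {γ, ζ}
  {α, β, γ, ζ}  = {γ, ζ} ∪ {α, β, ζ}
  {α, γ, δ, ε}  = {γ, δ, ε} ∪ {α}
  {β, γ, δ, ε}  = S∖{α, ζ}
  {γ, δ, ε, ζ}  = {γ, δ, ε} ∪ {ζ}
  {α, γ, δ, ε, ζ}  = {γ, δ, ε} ∪ {α, ζ}
Pass 3 adds 6:
  {β}  = S∖{α, γ, δ, ε, ζ}
  {α, β}  = S∖{γ, δ, ε, ζ}
  {α, γ}  = {γ} ∪ {α}
  {β, ζ}  = S∖{α, γ, δ, ε}
  {δ, ε}  = S∖{α, β, γ, ζ}
  {β, δ, ε}  = S∖{α, γ, ζ}
Pass 4 (7 new):
  {β, γ}  = {β} ∪ {γ}
  {α, β, γ}  = {α, β} ∪ {γ}
  {α, δ, ε}  = {δ, ε} ∪ {α}
  {β, γ, ζ}  = {β} ∪ {γ, ζ}
  {δ, ε, ζ}  = {ζ} ∪ {δ, ε}
  {α, δ, ε, ζ}  = {α, ζ} ∪ {δ, ε}
  {β, δ, ε, ζ}  = S∖{α, γ}
Pass 5 adds nothing — fixpoint reached.

Therefore σ(ℰ) = { {}, {α}, {β}, {γ}, {ζ}, {α, β}, {α, γ}, {α, ζ}, {β, γ}, {β, ζ}, {γ, ζ}, {δ, ε}, {α, β, γ}, {α, β, ζ}, {α, γ, ζ}, {α, δ, ε}, {β, γ, ζ}, {β, δ, ε}, {γ, δ, ε}, {δ, ε, ζ}, {α, β, γ, ζ}, {α, β, δ, ε}, {α, γ, δ, ε}, {α, δ, ε, ζ}, {β, γ, δ, ε}, {β, δ, ε, ζ}, {γ, δ, ε, ζ}, {α, β, γ, δ, ε}, {α, β, δ, ε, ζ}, {α, γ, δ, ε, ζ}, {β, γ, δ, ε, ζ}, S } (|σ(ℰ)| = 32).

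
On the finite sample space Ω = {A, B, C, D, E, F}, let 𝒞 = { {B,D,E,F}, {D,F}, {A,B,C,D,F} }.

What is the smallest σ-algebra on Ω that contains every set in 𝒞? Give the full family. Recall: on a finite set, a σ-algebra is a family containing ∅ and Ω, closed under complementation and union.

Initial family (5 sets): { {}, {D,F}, {B,D,E,F}, {A,B,C,D,F}, Ω }.
Round 1: 3 new —
  {E}  = ᶜ of {A,B,C,D,F}
  {A,C}  = ᶜ of {B,D,E,F}
  {A,B,C,E}  = ᶜ of {D,F}
  |family| = 8
Round 2 adds 3:
  {A,C,E}  = {A,C} ∪ {E}
  {D,E,F}  = {D,F} ∪ {E}
  {A,C,D,F}  = {D,F} ∪ {A,C}
  |family| = 11
Round 3 (4 new):
  {B,E}  = ᶜ of {A,C,D,F}
  {A,B,C}  = ᶜ of {D,E,F}
  {B,D,F}  = ᶜ of {A,C,E}
  {A,C,D,E,F}  = {A,C} ∪ {D,E,F}
  |family| = 15
Round 4: 1 new —
  {B}  = ᶜ of {A,C,D,E,F}
  |family| = 16
After Round 5 the family is unchanged; done.

Therefore σ(𝒞) = { {}, {B}, {E}, {A,C}, {B,E}, {D,F}, {A,B,C}, {A,C,E}, {B,D,F}, {D,E,F}, {A,B,C,E}, {A,C,D,F}, {B,D,E,F}, {A,B,C,D,F}, {A,C,D,E,F}, Ω } (|σ(𝒞)| = 16).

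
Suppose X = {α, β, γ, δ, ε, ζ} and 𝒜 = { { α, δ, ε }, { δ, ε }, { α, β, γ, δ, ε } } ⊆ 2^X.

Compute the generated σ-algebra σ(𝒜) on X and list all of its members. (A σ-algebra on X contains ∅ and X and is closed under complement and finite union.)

Begin from { ∅, { δ, ε }, { α, δ, ε }, { α, β, γ, δ, ε }, X } (that is, 𝒜 plus ∅ and X).
Iteration 1 adds 3:
  { ζ }  = complement { α, β, γ, δ, ε }
  { β, γ, ζ }  = complement { α, δ, ε }
  { α, β, γ, ζ }  = complement { δ, ε }
  (now 8)
Iteration 2. New:
  { δ, ε, ζ }  = { δ, ε } ∪ { ζ }
  { α, δ, ε, ζ }  = { α, δ, ε } ∪ { ζ }
  { β, γ, δ, ε, ζ }  = { δ, ε } ∪ { β, γ, ζ }
  (now 11)
Iteration 3 adds 3:
  { α }  = complement { β, γ, δ, ε, ζ }
  { β, γ }  = complement { α, δ, ε, ζ }
  { α, β, γ }  = complement { δ, ε, ζ }
  (now 14)
Iteration 4 (2 new):
  { α, ζ }  = { α } ∪ { ζ }
  { β, γ, δ, ε }  = { δ, ε } ∪ { β, γ }
  (now 16)
Iteration 5: no new sets; the family is a σ-algebra.

Hence σ(𝒜) has 16 members: { ∅, { α }, { ζ }, { α, ζ }, { β, γ }, { δ, ε }, { α, β, γ }, { α, δ, ε }, { β, γ, ζ }, { δ, ε, ζ }, { α, β, γ, ζ }, { α, δ, ε, ζ }, { β, γ, δ, ε }, { α, β, γ, δ, ε }, { β, γ, δ, ε, ζ }, X }.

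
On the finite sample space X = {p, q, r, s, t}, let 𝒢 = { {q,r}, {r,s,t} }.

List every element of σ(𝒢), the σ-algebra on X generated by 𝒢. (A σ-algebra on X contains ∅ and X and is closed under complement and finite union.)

σ(𝒢) (16 sets): { {}, {p}, {q}, {r}, {p,q}, {p,r}, {q,r}, {s,t}, {p,q,r}, {p,s,t}, {q,s,t}, {r,s,t}, {p,q,s,t}, {p,r,s,t}, {q,r,s,t}, X }

Derivation:
Initial family (4 sets): { {}, {q,r}, {r,s,t}, X }.
Step 1: +3 →
  {p,q}  = complement {r,s,t}
  {p,s,t}  = complement {q,r}
  {q,r,s,t}  = {q,r} ∪ {r,s,t}
Step 2 adds 4:
  {p}  = complement {q,r,s,t}
  {p,q,r}  = {q,r} ∪ {p,q}
  {p,q,s,t}  = {p,s,t} ∪ {p,q}
  {p,r,s,t}  = {p,s,t} ∪ {r,s,t}
Step 3: +3 →
  {q}  = complement {p,r,s,t}
  {r}  = complement {p,q,s,t}
  {s,t}  = complement {p,q,r}
Step 4 (2 new):
  {p,r}  = {r} ∪ {p}
  {q,s,t}  = {s,t} ∪ {q}
Step 5: stable.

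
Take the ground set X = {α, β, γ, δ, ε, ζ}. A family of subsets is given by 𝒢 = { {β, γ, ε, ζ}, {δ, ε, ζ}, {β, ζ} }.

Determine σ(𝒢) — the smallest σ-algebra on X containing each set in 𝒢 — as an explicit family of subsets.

Begin from { ∅, {β, ζ}, {δ, ε, ζ}, {β, γ, ε, ζ}, X } (that is, 𝒢 plus ∅ and X).
Step 1: 5 new —
  {α, δ}  = {β, γ, ε, ζ}ᶜ
  {α, β, γ}  = {δ, ε, ζ}ᶜ
  {α, γ, δ, ε}  = {β, ζ}ᶜ
  {β, δ, ε, ζ}  = {β, ζ} ∪ {δ, ε, ζ}
  {β, γ, δ, ε, ζ}  = {δ, ε, ζ} ∪ {β, γ, ε, ζ}
  (now 10)
Step 2. New:
  {α}  = {β, γ, δ, ε, ζ}ᶜ
  {α, γ}  = {β, δ, ε, ζ}ᶜ
  {α, β, γ, δ}  = {α, β, γ} ∪ {α, δ}
  {α, β, γ, ζ}  = {α, β, γ} ∪ {β, ζ}
  {α, β, δ, ζ}  = {β, ζ} ∪ {α, δ}
  {α, δ, ε, ζ}  = {α, δ} ∪ {δ, ε, ζ}
  {α, β, γ, δ, ε}  = {α, β, γ} ∪ {α, γ, δ, ε}
  {α, β, γ, ε, ζ}  = {α, β, γ} ∪ {β, γ, ε, ζ}
  {α, β, δ, ε, ζ}  = {β, δ, ε, ζ} ∪ {α, δ}
  {α, γ, δ, ε, ζ}  = {α, γ, δ, ε} ∪ {δ, ε, ζ}
  (now 20)
Step 3 (11 new):
  {β}  = {α, γ, δ, ε, ζ}ᶜ
  {γ}  = {α, β, δ, ε, ζ}ᶜ
  {δ}  = {α, β, γ, ε, ζ}ᶜ
  {ζ}  = {α, β, γ, δ, ε}ᶜ
  {β, γ}  = {α, δ, ε, ζ}ᶜ
  {γ, ε}  = {α, β, δ, ζ}ᶜ
  {δ, ε}  = {α, β, γ, ζ}ᶜ
  {ε, ζ}  = {α, β, γ, δ}ᶜ
  {α, β, ζ}  = {β, ζ} ∪ {α}
  {α, γ, δ}  = {α, δ} ∪ {α, γ}
  {α, β, γ, δ, ζ}  = {α, δ} ∪ {α, β, γ, ζ}
  (now 31)
Step 4 (27 new):
  {ε}  = {α, β, γ, δ, ζ}ᶜ
  {α, β}  = {α} ∪ {β}
  {α, ζ}  = {α} ∪ {ζ}
  {β, δ}  = {β} ∪ {δ}
  {γ, δ}  = {γ} ∪ {δ}
  {γ, ζ}  = {ζ} ∪ {γ}
  {δ, ζ}  = {ζ} ∪ {δ}
  {α, β, δ}  = {β} ∪ {α, δ}
  {α, γ, ε}  = {α} ∪ {γ, ε}
  {α, γ, ζ}  = {ζ} ∪ {α, γ}
  {α, δ, ε}  = {α} ∪ {δ, ε}
  {α, δ, ζ}  = {ζ} ∪ {α, δ}
  {α, ε, ζ}  = {ε, ζ} ∪ {α}
  {β, γ, δ}  = {β, γ} ∪ {δ}
  {β, γ, ε}  = {β} ∪ {γ, ε}
  {β, γ, ζ}  = {β, ζ} ∪ {γ}
  {β, δ, ε}  = {β} ∪ {δ, ε}
  {β, δ, ζ}  = {β, ζ} ∪ {δ}
  {β, ε, ζ}  = {α, γ, δ}ᶜ
  {γ, δ, ε}  = {α, β, ζ}ᶜ
  {γ, ε, ζ}  = {ε, ζ} ∪ {γ}
  {α, β, γ, ε}  = {α, β, γ} ∪ {γ, ε}
  {α, β, ε, ζ}  = {ε, ζ} ∪ {α, β, ζ}
  {α, γ, δ, ζ}  = {ζ} ∪ {α, γ, δ}
  {α, γ, ε, ζ}  = {ε, ζ} ∪ {α, γ}
  {β, γ, δ, ε}  = {δ, ε} ∪ {β, γ}
  {γ, δ, ε, ζ}  = {γ} ∪ {δ, ε, ζ}
  (now 58)
Step 5: +6 →
  {α, ε}  = {α} ∪ {ε}
  {β, ε}  = {α, γ, δ, ζ}ᶜ
  {α, β, ε}  = {α, β} ∪ {ε}
  {γ, δ, ζ}  = {γ, δ} ∪ {γ, ζ}
  {α, β, δ, ε}  = {γ, ζ}ᶜ
  {β, γ, δ, ζ}  = {β, δ, ζ} ∪ {γ, δ}
  (now 64)
Step 6: no new sets; the family is a σ-algebra.

|σ(𝒢)| = 64.  σ(𝒢) = { ∅, {α}, {β}, {γ}, {δ}, {ε}, {ζ}, {α, β}, {α, γ}, {α, δ}, {α, ε}, {α, ζ}, {β, γ}, {β, δ}, {β, ε}, {β, ζ}, {γ, δ}, {γ, ε}, {γ, ζ}, {δ, ε}, {δ, ζ}, {ε, ζ}, {α, β, γ}, {α, β, δ}, {α, β, ε}, {α, β, ζ}, {α, γ, δ}, {α, γ, ε}, {α, γ, ζ}, {α, δ, ε}, {α, δ, ζ}, {α, ε, ζ}, {β, γ, δ}, {β, γ, ε}, {β, γ, ζ}, {β, δ, ε}, {β, δ, ζ}, {β, ε, ζ}, {γ, δ, ε}, {γ, δ, ζ}, {γ, ε, ζ}, {δ, ε, ζ}, {α, β, γ, δ}, {α, β, γ, ε}, {α, β, γ, ζ}, {α, β, δ, ε}, {α, β, δ, ζ}, {α, β, ε, ζ}, {α, γ, δ, ε}, {α, γ, δ, ζ}, {α, γ, ε, ζ}, {α, δ, ε, ζ}, {β, γ, δ, ε}, {β, γ, δ, ζ}, {β, γ, ε, ζ}, {β, δ, ε, ζ}, {γ, δ, ε, ζ}, {α, β, γ, δ, ε}, {α, β, γ, δ, ζ}, {α, β, γ, ε, ζ}, {α, β, δ, ε, ζ}, {α, γ, δ, ε, ζ}, {β, γ, δ, ε, ζ}, X }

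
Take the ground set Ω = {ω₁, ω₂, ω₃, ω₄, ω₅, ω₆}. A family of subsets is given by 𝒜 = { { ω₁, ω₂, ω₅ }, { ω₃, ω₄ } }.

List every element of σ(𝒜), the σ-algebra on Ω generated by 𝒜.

|σ(𝒜)| = 8.  σ(𝒜) = { {  }, { ω₆ }, { ω₃, ω₄ }, { ω₁, ω₂, ω₅ }, { ω₃, ω₄, ω₆ }, { ω₁, ω₂, ω₅, ω₆ }, { ω₁, ω₂, ω₃, ω₄, ω₅ }, Ω }

Trace:
Begin from { {  }, { ω₃, ω₄ }, { ω₁, ω₂, ω₅ }, Ω } (that is, 𝒜 plus ∅ and Ω).
Round 1: +3 →
  { ω₃, ω₄, ω₆ }  = ᶜ of { ω₁, ω₂, ω₅ }
  { ω₁, ω₂, ω₅, ω₆ }  = ᶜ of { ω₃, ω₄ }
  { ω₁, ω₂, ω₃, ω₄, ω₅ }  = { ω₁, ω₂, ω₅ } ∪ { ω₃, ω₄ }
  (now 7)
Round 2: +1 →
  { ω₆ }  = ᶜ of { ω₁, ω₂, ω₃, ω₄, ω₅ }
  (now 8)
Round 3 adds nothing — fixpoint reached.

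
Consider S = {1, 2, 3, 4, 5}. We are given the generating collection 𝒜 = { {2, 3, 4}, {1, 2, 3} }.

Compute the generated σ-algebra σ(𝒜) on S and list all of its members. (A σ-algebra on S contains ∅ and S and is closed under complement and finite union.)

Answer: σ(𝒜) = { ∅, {1}, {4}, {5}, {1, 4}, {1, 5}, {2, 3}, {4, 5}, {1, 2, 3}, {1, 4, 5}, {2, 3, 4}, {2, 3, 5}, {1, 2, 3, 4}, {1, 2, 3, 5}, {2, 3, 4, 5}, S }

Trace:
Seed the family with 𝒜 together with ∅ and S: { ∅, {1, 2, 3}, {2, 3, 4}, S }.
Pass 1: +3 →
  {1, 5}  = ᶜ of {2, 3, 4}
  {4, 5}  = ᶜ of {1, 2, 3}
  {1, 2, 3, 4}  = {1, 2, 3} ∪ {2, 3, 4}
  [7 total]
Pass 2 adds 4:
  {5}  = ᶜ of {1, 2, 3, 4}
  {1, 4, 5}  = {4, 5} ∪ {1, 5}
  {1, 2, 3, 5}  = {1, 2, 3} ∪ {1, 5}
  {2, 3, 4, 5}  = {4, 5} ∪ {2, 3, 4}
  [11 total]
Pass 3: +3 →
  {1}  = ᶜ of {2, 3, 4, 5}
  {4}  = ᶜ of {1, 2, 3, 5}
  {2, 3}  = ᶜ of {1, 4, 5}
  [14 total]
Pass 4: 2 new —
  {1, 4}  = {4} ∪ {1}
  {2, 3, 5}  = {2, 3} ∪ {5}
  [16 total]
Pass 5 adds nothing — fixpoint reached.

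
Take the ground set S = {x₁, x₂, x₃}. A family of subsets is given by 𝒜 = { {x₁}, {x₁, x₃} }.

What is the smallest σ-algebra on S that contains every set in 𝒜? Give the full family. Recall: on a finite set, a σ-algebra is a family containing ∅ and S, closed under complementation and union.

Initial family (4 sets): { {}, {x₁}, {x₁, x₃}, S }.
Pass 1 (2 new):
  {x₂}  = S∖{x₁, x₃}
  {x₂, x₃}  = S∖{x₁}
  [6 total]
Pass 2. New:
  {x₁, x₂}  = {x₂} ∪ {x₁}
  [7 total]
Pass 3 adds 1:
  {x₃}  = S∖{x₁, x₂}
  [8 total]
Pass 4: stable.

|σ(𝒜)| = 8.  σ(𝒜) = { {}, {x₁}, {x₂}, {x₃}, {x₁, x₂}, {x₁, x₃}, {x₂, x₃}, S }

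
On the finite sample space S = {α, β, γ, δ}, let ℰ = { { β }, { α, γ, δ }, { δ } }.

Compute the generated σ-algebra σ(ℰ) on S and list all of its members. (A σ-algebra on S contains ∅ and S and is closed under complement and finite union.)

Begin from { {}, { β }, { δ }, { α, γ, δ }, S } (that is, ℰ plus ∅ and S).
Round 1. New:
  { β, δ }  = { δ } ∪ { β }
  { α, β, γ }  = S∖{ δ }
  — 7 sets.
Round 2. New:
  { α, γ }  = S∖{ β, δ }
  — 8 sets.
Round 3: closed — nothing new.

σ(ℰ) = { {}, { β }, { δ }, { α, γ }, { β, δ }, { α, β, γ }, { α, γ, δ }, S }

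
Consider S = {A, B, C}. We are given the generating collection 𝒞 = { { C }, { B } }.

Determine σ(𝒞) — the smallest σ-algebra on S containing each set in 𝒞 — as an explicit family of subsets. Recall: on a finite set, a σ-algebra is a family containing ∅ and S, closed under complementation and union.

Seed the family with 𝒞 together with ∅ and S: { {}, { B }, { C }, S }.
Pass 1. New:
  { A, B }  = ᶜ of { C }
  { A, C }  = ᶜ of { B }
  { B, C }  = { C } ∪ { B }
  [7 total]
Pass 2 (1 new):
  { A }  = ᶜ of { B, C }
  [8 total]
Pass 3: already closed under ᶜ and ∪.

Therefore σ(𝒞) = { {}, { A }, { B }, { C }, { A, B }, { A, C }, { B, C }, S } (|σ(𝒞)| = 8).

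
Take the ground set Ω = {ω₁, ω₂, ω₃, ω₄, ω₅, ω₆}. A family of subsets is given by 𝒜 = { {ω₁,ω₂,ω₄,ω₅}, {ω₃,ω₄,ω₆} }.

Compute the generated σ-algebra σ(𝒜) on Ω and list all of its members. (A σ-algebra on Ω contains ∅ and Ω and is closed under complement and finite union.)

Start: 𝒜 ∪ {∅, Ω} = { ∅, {ω₃,ω₄,ω₆}, {ω₁,ω₂,ω₄,ω₅}, Ω }.
Round 1 adds 2:
  {ω₃,ω₆}  = Ω∖{ω₁,ω₂,ω₄,ω₅}
  {ω₁,ω₂,ω₅}  = Ω∖{ω₃,ω₄,ω₆}
  [6 total]
Round 2 (1 new):
  {ω₁,ω₂,ω₃,ω₅,ω₆}  = {ω₁,ω₂,ω₅} ∪ {ω₃,ω₆}
  [7 total]
Round 3. New:
  {ω₄}  = Ω∖{ω₁,ω₂,ω₃,ω₅,ω₆}
  [8 total]
Round 4: already closed under ᶜ and ∪.

Therefore σ(𝒜) = { ∅, {ω₄}, {ω₃,ω₆}, {ω₁,ω₂,ω₅}, {ω₃,ω₄,ω₆}, {ω₁,ω₂,ω₄,ω₅}, {ω₁,ω₂,ω₃,ω₅,ω₆}, Ω } (|σ(𝒜)| = 8).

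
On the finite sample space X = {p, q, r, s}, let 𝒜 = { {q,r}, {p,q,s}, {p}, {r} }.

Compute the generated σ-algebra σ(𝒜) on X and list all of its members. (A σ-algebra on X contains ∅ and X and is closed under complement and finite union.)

Begin from { ∅, {p}, {r}, {q,r}, {p,q,s}, X } (that is, 𝒜 plus ∅ and X).
Iteration 1 (4 new):
  {p,r}  = {r} ∪ {p}
  {p,s}  = X∖{q,r}
  {p,q,r}  = {q,r} ∪ {p}
  {q,r,s}  = X∖{p}
  [10 total]
Iteration 2: +3 →
  {s}  = X∖{p,q,r}
  {q,s}  = X∖{p,r}
  {p,r,s}  = {r} ∪ {p,s}
  [13 total]
Iteration 3: +2 →
  {q}  = X∖{p,r,s}
  {r,s}  = {r} ∪ {s}
  [15 total]
Iteration 4: +1 →
  {p,q}  = X∖{r,s}
  [16 total]
Iteration 5: already closed under ᶜ and ∪.

Therefore σ(𝒜) = { ∅, {p}, {q}, {r}, {s}, {p,q}, {p,r}, {p,s}, {q,r}, {q,s}, {r,s}, {p,q,r}, {p,q,s}, {p,r,s}, {q,r,s}, X } (|σ(𝒜)| = 16).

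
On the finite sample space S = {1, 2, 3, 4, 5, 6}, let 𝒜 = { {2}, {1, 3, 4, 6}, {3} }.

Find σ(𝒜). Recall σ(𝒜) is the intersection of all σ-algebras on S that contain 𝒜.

σ(𝒜) (16 sets): { ∅, {2}, {3}, {5}, {2, 3}, {2, 5}, {3, 5}, {1, 4, 6}, {2, 3, 5}, {1, 2, 4, 6}, {1, 3, 4, 6}, {1, 4, 5, 6}, {1, 2, 3, 4, 6}, {1, 2, 4, 5, 6}, {1, 3, 4, 5, 6}, S }

Trace:
Take S₀ = 𝒜 ∪ {∅, S} = { ∅, {2}, {3}, {1, 3, 4, 6}, S }.
Round 1 (5 new):
  {2, 3}  = {3} ∪ {2}
  {2, 5}  = S∖{1, 3, 4, 6}
  {1, 2, 3, 4, 6}  = {1, 3, 4, 6} ∪ {2}
  {1, 2, 4, 5, 6}  = S∖{3}
  {1, 3, 4, 5, 6}  = S∖{2}
  — 10 sets.
Round 2. New:
  {5}  = S∖{1, 2, 3, 4, 6}
  {2, 3, 5}  = {2, 5} ∪ {3}
  {1, 4, 5, 6}  = S∖{2, 3}
  — 13 sets.
Round 3. New:
  {3, 5}  = {3} ∪ {5}
  {1, 4, 6}  = S∖{2, 3, 5}
  — 15 sets.
Round 4 adds 1:
  {1, 2, 4, 6}  = S∖{3, 5}
  — 16 sets.
Round 5 adds nothing — fixpoint reached.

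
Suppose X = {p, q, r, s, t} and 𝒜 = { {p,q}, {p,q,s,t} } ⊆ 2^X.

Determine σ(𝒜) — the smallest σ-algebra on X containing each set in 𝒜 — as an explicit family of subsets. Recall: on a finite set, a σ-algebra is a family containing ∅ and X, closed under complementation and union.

σ(𝒜) = { ∅, {r}, {p,q}, {s,t}, {p,q,r}, {r,s,t}, {p,q,s,t}, X }

Trace:
Start: 𝒜 ∪ {∅, X} = { ∅, {p,q}, {p,q,s,t}, X }.
Step 1. New:
  {r}  = {p,q,s,t}ᶜ
  {r,s,t}  = {p,q}ᶜ
  (now 6)
Step 2: +1 →
  {p,q,r}  = {r} ∪ {p,q}
  (now 7)
Step 3 adds 1:
  {s,t}  = {p,q,r}ᶜ
  (now 8)
Step 4 adds nothing — fixpoint reached.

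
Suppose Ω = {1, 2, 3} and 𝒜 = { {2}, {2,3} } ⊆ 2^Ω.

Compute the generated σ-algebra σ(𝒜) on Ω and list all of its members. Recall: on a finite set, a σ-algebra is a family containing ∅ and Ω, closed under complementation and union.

Begin from { ∅, {2}, {2,3}, Ω } (that is, 𝒜 plus ∅ and Ω).
Round 1 adds 2:
  {1}  = {2,3}ᶜ
  {1,3}  = {2}ᶜ
  (now 6)
Round 2: 1 new —
  {1,2}  = {2} ∪ {1}
  (now 7)
Round 3 adds 1:
  {3}  = {1,2}ᶜ
  (now 8)
Round 4: closed — nothing new.

Therefore σ(𝒜) = { ∅, {1}, {2}, {3}, {1,2}, {1,3}, {2,3}, Ω } (|σ(𝒜)| = 8).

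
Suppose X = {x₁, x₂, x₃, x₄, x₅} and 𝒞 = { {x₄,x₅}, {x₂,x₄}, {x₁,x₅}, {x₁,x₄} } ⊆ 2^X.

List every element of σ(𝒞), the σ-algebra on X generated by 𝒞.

σ(𝒞) = { ∅, {x₁}, {x₂}, {x₃}, {x₄}, {x₅}, {x₁,x₂}, {x₁,x₃}, {x₁,x₄}, {x₁,x₅}, {x₂,x₃}, {x₂,x₄}, {x₂,x₅}, {x₃,x₄}, {x₃,x₅}, {x₄,x₅}, {x₁,x₂,x₃}, {x₁,x₂,x₄}, {x₁,x₂,x₅}, {x₁,x₃,x₄}, {x₁,x₃,x₅}, {x₁,x₄,x₅}, {x₂,x₃,x₄}, {x₂,x₃,x₅}, {x₂,x₄,x₅}, {x₃,x₄,x₅}, {x₁,x₂,x₃,x₄}, {x₁,x₂,x₃,x₅}, {x₁,x₂,x₄,x₅}, {x₁,x₃,x₄,x₅}, {x₂,x₃,x₄,x₅}, X }

Working:
Start: 𝒞 ∪ {∅, X} = { ∅, {x₁,x₄}, {x₁,x₅}, {x₂,x₄}, {x₄,x₅}, X }.
Pass 1 adds 8:
  {x₁,x₂,x₃}  = ᶜ of {x₄,x₅}
  {x₁,x₂,x₄}  = {x₁,x₄} ∪ {x₂,x₄}
  {x₁,x₃,x₅}  = ᶜ of {x₂,x₄}
  {x₁,x₄,x₅}  = {x₄,x₅} ∪ {x₁,x₄}
  {x₂,x₃,x₄}  = ᶜ of {x₁,x₅}
  {x₂,x₃,x₅}  = ᶜ of {x₁,x₄}
  {x₂,x₄,x₅}  = {x₄,x₅} ∪ {x₂,x₄}
  {x₁,x₂,x₄,x₅}  = {x₁,x₅} ∪ {x₂,x₄}
  — 14 sets.
Pass 2 adds 8:
  {x₃}  = ᶜ of {x₁,x₂,x₄,x₅}
  {x₁,x₃}  = ᶜ of {x₂,x₄,x₅}
  {x₂,x₃}  = ᶜ of {x₁,x₄,x₅}
  {x₃,x₅}  = ᶜ of {x₁,x₂,x₄}
  {x₁,x₂,x₃,x₄}  = {x₁,x₂,x₃} ∪ {x₂,x₃,x₄}
  {x₁,x₂,x₃,x₅}  = {x₁,x₂,x₃} ∪ {x₁,x₃,x₅}
  {x₁,x₃,x₄,x₅}  = {x₁,x₄,x₅} ∪ {x₁,x₃,x₅}
  {x₂,x₃,x₄,x₅}  = {x₂,x₃,x₄} ∪ {x₄,x₅}
  — 22 sets.
Pass 3: 6 new —
  {x₁}  = ᶜ of {x₂,x₃,x₄,x₅}
  {x₂}  = ᶜ of {x₁,x₃,x₄,x₅}
  {x₄}  = ᶜ of {x₁,x₂,x₃,x₅}
  {x₅}  = ᶜ of {x₁,x₂,x₃,x₄}
  {x₁,x₃,x₄}  = {x₁,x₄} ∪ {x₁,x₃}
  {x₃,x₄,x₅}  = {x₄,x₅} ∪ {x₃,x₅}
  — 28 sets.
Pass 4 (4 new):
  {x₁,x₂}  = ᶜ of {x₃,x₄,x₅}
  {x₂,x₅}  = ᶜ of {x₁,x₃,x₄}
  {x₃,x₄}  = {x₃} ∪ {x₄}
  {x₁,x₂,x₅}  = {x₂} ∪ {x₁,x₅}
  — 32 sets.
Pass 5: already closed under ᶜ and ∪.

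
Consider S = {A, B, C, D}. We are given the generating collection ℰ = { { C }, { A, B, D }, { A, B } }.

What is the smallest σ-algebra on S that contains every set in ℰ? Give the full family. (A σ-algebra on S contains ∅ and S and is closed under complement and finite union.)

Answer: σ(ℰ) = { {  }, { C }, { D }, { A, B }, { C, D }, { A, B, C }, { A, B, D }, S }

Trace:
Start: ℰ ∪ {∅, S} = { {  }, { C }, { A, B }, { A, B, D }, S }.
Iteration 1 (2 new):
  { C, D }  = ᶜ of { A, B }
  { A, B, C }  = { C } ∪ { A, B }
  [7 total]
Iteration 2 adds 1:
  { D }  = ᶜ of { A, B, C }
  [8 total]
Iteration 3: no new sets; the family is a σ-algebra.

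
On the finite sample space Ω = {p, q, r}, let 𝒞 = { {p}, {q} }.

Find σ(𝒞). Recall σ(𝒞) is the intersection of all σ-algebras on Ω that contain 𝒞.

σ(𝒞) = { {}, {p}, {q}, {r}, {p, q}, {p, r}, {q, r}, Ω }

Working:
Start: 𝒞 ∪ {∅, Ω} = { {}, {p}, {q}, Ω }.
Iteration 1: 3 new —
  {p, q}  = {p} ∪ {q}
  {p, r}  = Ω∖{q}
  {q, r}  = Ω∖{p}
Iteration 2 adds 1:
  {r}  = Ω∖{p, q}
Iteration 3: already closed under ᶜ and ∪.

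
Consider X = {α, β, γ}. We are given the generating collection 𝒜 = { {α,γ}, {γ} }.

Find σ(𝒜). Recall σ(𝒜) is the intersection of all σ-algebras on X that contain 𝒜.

Begin from { {}, {γ}, {α,γ}, X } (that is, 𝒜 plus ∅ and X).
Round 1 adds 2:
  {β}  = {α,γ}ᶜ
  {α,β}  = {γ}ᶜ
Round 2. New:
  {β,γ}  = {γ} ∪ {β}
Round 3 (1 new):
  {α}  = {β,γ}ᶜ
Round 4: stable.

Hence σ(𝒜) has 8 members: { {}, {α}, {β}, {γ}, {α,β}, {α,γ}, {β,γ}, X }.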